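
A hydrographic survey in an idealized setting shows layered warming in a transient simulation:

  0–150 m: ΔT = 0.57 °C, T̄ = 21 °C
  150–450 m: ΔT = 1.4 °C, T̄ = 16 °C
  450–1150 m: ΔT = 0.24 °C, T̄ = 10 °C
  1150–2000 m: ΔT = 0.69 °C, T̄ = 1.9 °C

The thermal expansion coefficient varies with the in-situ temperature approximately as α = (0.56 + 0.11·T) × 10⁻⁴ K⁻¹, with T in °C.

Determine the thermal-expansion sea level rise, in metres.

Layer 1: α = (0.56 + 0.11×21)×10⁻⁴ = 2.87×10⁻⁴ K⁻¹
Layer 2: α = (0.56 + 0.11×16)×10⁻⁴ = 2.32×10⁻⁴ K⁻¹
Layer 3: α = (0.56 + 0.11×10)×10⁻⁴ = 1.66×10⁻⁴ K⁻¹
Layer 4: α = (0.56 + 0.11×1.9)×10⁻⁴ = 0.769×10⁻⁴ K⁻¹
Layer 1: 0.57 × 2.87×10⁻⁴ × 150 = 0.0245385 m
300 × 1.4 × 2.32×10⁻⁴ = 0.09744 m
450–1150 m: 700 × 0.24 × 1.66×10⁻⁴ = 0.027888 m
1150–2000 m: 0.69 × 0.769×10⁻⁴ × 850 = 0.04510185 m
Δh = 0.0245385 + 0.09744 + 0.027888 + 0.04510185 = 0.19496835 m

0.19 m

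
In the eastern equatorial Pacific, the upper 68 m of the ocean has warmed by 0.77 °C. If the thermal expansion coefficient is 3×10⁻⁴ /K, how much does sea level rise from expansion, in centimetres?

Δh = αΔT·H = 3×10⁻⁴ × 0.77 × 68 = 0.015708 m

Δh = 1.57 cm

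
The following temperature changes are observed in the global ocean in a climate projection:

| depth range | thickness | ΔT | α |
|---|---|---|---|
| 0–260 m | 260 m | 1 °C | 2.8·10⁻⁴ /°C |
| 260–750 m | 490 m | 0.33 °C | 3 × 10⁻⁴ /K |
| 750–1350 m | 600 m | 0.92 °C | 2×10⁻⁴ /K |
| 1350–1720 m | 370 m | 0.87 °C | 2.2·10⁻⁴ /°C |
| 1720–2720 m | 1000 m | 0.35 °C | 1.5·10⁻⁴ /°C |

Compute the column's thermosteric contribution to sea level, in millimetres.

Δh ≈ 360 mm

0–260 m: 2.8×10⁻⁴ × 1 × 260 = 0.07280 m
Layer 2: 0.33 × 3×10⁻⁴ × 490 = 0.04851 m
600 × 0.92 × 2×10⁻⁴ = 0.11040 m
2.2×10⁻⁴ × 370 × 0.87 = 0.070818 m
1720–2720 m: 0.35 × 1.5×10⁻⁴ × 1000 = 0.05250 m
Δh = 0.07280 + 0.04851 + 0.11040 + 0.070818 + 0.05250 = 0.355028 m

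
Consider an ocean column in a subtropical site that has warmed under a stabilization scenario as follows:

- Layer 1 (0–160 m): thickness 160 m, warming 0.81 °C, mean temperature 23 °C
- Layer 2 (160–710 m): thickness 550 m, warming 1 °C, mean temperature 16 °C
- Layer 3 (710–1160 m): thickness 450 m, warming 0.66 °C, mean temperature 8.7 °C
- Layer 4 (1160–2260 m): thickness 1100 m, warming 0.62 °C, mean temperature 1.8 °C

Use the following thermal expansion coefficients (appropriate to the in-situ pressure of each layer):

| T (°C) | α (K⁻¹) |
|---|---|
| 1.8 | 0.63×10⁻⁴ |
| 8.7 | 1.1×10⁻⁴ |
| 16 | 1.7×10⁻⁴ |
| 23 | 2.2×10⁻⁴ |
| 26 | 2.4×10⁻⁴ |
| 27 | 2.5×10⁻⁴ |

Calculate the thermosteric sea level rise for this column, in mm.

Layer 1 at 23 °C → α = 2.2×10⁻⁴ K⁻¹
Layer 2 at 16 °C → α = 1.7×10⁻⁴ K⁻¹
Layer 3 at 8.7 °C → α = 1.1×10⁻⁴ K⁻¹
Layer 4 at 1.8 °C → α = 0.63×10⁻⁴ K⁻¹
Layer 1: 160 × 2.2×10⁻⁴ × 0.81 = 0.028512 m
550 × 1 × 1.7×10⁻⁴ = 0.09350 m
Layer 3: 1.1×10⁻⁴ × 450 × 0.66 = 0.03267 m
1160–2260 m: 1100 × 0.62 × 0.63×10⁻⁴ = 0.042966 m
Δh = 0.028512 + 0.09350 + 0.03267 + 0.042966 = 0.197648 m

200 mm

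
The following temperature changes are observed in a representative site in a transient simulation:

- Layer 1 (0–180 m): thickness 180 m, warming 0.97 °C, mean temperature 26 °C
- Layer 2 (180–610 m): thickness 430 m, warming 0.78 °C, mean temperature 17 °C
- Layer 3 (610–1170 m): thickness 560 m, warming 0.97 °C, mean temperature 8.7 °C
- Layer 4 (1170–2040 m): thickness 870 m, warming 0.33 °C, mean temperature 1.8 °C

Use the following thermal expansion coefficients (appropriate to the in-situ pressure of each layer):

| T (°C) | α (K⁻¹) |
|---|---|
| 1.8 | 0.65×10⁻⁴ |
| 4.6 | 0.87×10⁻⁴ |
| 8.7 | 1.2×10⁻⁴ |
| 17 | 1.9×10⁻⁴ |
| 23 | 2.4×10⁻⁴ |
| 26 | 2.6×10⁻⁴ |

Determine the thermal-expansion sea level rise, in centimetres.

Layer 1 at 26 °C → α = 2.6×10⁻⁴ K⁻¹
Layer 2 at 17 °C → α = 1.9×10⁻⁴ K⁻¹
Layer 3 at 8.7 °C → α = 1.2×10⁻⁴ K⁻¹
Layer 4 at 1.8 °C → α = 0.65×10⁻⁴ K⁻¹
Layer 1: 2.6×10⁻⁴ × 0.97 × 180 = 0.045396 m
180–610 m: 1.9×10⁻⁴ × 0.78 × 430 = 0.063726 m
610–1170 m: 1.2×10⁻⁴ × 0.97 × 560 = 0.065184 m
1170–2040 m: 0.33 × 870 × 0.65×10⁻⁴ = 0.0186615 m
Δh = 0.045396 + 0.063726 + 0.065184 + 0.0186615 = 0.1929675 m

Δh ≈ 19.3 cm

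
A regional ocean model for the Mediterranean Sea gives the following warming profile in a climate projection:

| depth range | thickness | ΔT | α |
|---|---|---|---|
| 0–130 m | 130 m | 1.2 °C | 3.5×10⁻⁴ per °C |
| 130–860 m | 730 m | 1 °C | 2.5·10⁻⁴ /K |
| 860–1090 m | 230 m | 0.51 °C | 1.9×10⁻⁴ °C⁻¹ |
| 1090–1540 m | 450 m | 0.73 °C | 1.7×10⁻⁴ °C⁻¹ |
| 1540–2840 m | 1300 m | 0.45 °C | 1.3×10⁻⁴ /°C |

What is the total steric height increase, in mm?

130 × 3.5×10⁻⁴ × 1.2 = 0.05460 m
130–860 m: 2.5×10⁻⁴ × 730 × 1 = 0.18250 m
Layer 3: 1.9×10⁻⁴ × 0.51 × 230 = 0.022287 m
Layer 4: 1.7×10⁻⁴ × 450 × 0.73 = 0.055845 m
1540–2840 m: 0.45 × 1.3×10⁻⁴ × 1300 = 0.07605 m
Δh = 0.05460 + 0.18250 + 0.022287 + 0.055845 + 0.07605 = 0.391282 m ≈ 391 mm

Δh ≈ 391 mm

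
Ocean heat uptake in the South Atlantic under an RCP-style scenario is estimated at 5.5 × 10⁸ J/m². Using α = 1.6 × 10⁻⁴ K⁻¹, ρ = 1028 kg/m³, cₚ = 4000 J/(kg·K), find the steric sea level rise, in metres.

Δh = αQ/(ρcₚ) = 1.6×10⁻⁴ × 5.5×10⁸ / (1028 × 4000) ≈ 0.021401 m

Δh = 0.021 m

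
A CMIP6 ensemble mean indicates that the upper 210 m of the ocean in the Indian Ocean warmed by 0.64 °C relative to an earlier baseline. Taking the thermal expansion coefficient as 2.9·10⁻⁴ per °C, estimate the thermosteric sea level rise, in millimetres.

39.0 mm

Δh = αΔT·H = 2.9×10⁻⁴ × 0.64 × 210 = 0.038976 m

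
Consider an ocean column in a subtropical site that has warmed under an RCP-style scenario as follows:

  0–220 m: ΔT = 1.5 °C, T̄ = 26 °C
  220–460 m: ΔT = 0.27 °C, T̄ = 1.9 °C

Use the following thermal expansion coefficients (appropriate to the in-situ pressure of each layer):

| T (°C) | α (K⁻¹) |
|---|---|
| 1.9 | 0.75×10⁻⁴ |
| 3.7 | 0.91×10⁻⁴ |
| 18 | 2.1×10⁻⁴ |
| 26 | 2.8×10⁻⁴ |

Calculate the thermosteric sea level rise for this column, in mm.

Δh = 97 mm

Layer 1 at 26 °C → α = 2.8×10⁻⁴ K⁻¹
Layer 2 at 1.9 °C → α = 0.75×10⁻⁴ K⁻¹
0–220 m: 220 × 2.8×10⁻⁴ × 1.5 = 0.09240 m
Layer 2: 240 × 0.75×10⁻⁴ × 0.27 = 0.00486 m
Δh = 0.09240 + 0.00486 = 0.09726 m ≈ 97 mm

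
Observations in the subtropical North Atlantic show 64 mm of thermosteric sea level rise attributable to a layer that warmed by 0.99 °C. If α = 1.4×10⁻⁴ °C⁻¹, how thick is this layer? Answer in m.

H = Δh/(αΔT) = 0.064 / (1.4×10⁻⁴ × 0.99) ≈ 461.8 m

about 462 m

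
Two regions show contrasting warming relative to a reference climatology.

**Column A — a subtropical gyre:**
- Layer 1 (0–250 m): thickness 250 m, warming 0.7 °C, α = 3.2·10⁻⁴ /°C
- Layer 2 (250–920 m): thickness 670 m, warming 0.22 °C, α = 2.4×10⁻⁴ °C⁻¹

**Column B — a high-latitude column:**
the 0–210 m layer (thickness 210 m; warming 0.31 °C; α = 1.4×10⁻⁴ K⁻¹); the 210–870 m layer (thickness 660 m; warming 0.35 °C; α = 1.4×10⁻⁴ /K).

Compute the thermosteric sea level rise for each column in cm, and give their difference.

A 0–250 m: 250 × 0.7 × 3.2×10⁻⁴ = 0.05600 m
A 250–920 m: 0.22 × 2.4×10⁻⁴ × 670 = 0.035376 m
A total: 0.091376 m
B Layer 1: 0.31 × 210 × 1.4×10⁻⁴ = 0.009114 m
B Layer 2: 660 × 1.4×10⁻⁴ × 0.35 = 0.03234 m
B total: 0.041454 m
Difference: 0.091376 − 0.041454 = 0.049922 m

A: 9.14 cm; B: 4.15 cm; difference 4.99 cm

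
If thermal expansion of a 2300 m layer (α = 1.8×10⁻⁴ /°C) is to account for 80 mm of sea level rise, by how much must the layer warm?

0.193 °C

ΔT = Δh/(αH) = 0.08 / (1.8×10⁻⁴ × 2300) ≈ 0.1932 °C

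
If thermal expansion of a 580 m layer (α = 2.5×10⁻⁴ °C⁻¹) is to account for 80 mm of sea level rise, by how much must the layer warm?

ΔT = Δh/(αH) = 0.08 / (2.5×10⁻⁴ × 580) ≈ 0.5517 °C

about 0.552 °C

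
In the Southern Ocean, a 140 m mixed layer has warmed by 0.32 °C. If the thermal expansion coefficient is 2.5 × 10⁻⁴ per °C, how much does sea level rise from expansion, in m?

about 0.0112 m

Δh = αΔT·H = 2.5×10⁻⁴ × 0.32 × 140 = 0.01120 m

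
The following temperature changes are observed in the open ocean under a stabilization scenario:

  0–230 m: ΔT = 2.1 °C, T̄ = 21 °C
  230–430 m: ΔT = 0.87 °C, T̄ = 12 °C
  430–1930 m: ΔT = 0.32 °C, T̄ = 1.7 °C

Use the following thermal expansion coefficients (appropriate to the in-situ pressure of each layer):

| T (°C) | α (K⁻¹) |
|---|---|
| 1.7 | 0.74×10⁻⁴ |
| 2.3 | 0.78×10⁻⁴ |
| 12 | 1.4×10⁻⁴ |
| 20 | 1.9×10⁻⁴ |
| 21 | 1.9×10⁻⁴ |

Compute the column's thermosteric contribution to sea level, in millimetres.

about 150 mm

Layer 1 at 21 °C → α = 1.9×10⁻⁴ K⁻¹
Layer 2 at 12 °C → α = 1.4×10⁻⁴ K⁻¹
Layer 3 at 1.7 °C → α = 0.74×10⁻⁴ K⁻¹
230 × 1.9×10⁻⁴ × 2.1 = 0.09177 m
230–430 m: 0.87 × 1.4×10⁻⁴ × 200 = 0.02436 m
Layer 3: 0.74×10⁻⁴ × 1500 × 0.32 = 0.03552 m
Δh = 0.09177 + 0.02436 + 0.03552 = 0.15165 m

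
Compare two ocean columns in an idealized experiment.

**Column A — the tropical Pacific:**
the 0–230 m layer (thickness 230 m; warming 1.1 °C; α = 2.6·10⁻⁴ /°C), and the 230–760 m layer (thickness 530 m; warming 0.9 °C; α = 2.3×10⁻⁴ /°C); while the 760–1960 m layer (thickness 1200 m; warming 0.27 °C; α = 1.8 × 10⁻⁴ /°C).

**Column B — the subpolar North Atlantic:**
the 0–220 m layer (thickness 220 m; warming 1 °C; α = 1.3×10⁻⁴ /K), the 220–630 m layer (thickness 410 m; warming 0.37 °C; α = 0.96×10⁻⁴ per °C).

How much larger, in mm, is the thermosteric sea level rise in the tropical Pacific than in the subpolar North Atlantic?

Δh_A − Δh_B ≈ 191 mm

A Layer 1: 230 × 1.1 × 2.6×10⁻⁴ = 0.06578 m
A 530 × 2.3×10⁻⁴ × 0.9 = 0.10971 m
A 760–1960 m: 0.27 × 1200 × 1.8×10⁻⁴ = 0.05832 m
A total: 0.23381 m
B Layer 1: 1.3×10⁻⁴ × 220 × 1 = 0.02860 m
B 220–630 m: 0.37 × 0.96×10⁻⁴ × 410 = 0.0145632 m
B total: 0.0431632 m
Difference: 0.23381 − 0.0431632 = 0.1906468 m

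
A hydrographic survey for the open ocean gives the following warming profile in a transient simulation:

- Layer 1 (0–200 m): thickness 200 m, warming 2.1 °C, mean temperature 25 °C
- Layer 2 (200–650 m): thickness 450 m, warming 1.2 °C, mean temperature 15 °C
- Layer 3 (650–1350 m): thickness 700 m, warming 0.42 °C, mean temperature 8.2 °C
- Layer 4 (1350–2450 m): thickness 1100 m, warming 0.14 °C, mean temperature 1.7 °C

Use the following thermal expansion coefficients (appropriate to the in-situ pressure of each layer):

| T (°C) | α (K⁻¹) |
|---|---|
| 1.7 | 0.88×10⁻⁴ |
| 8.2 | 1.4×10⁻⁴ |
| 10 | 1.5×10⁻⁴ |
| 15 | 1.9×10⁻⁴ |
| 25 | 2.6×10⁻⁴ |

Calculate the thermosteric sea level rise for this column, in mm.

Δh = 267 mm

Layer 1 at 25 °C → α = 2.6×10⁻⁴ K⁻¹
Layer 2 at 15 °C → α = 1.9×10⁻⁴ K⁻¹
Layer 3 at 8.2 °C → α = 1.4×10⁻⁴ K⁻¹
Layer 4 at 1.7 °C → α = 0.88×10⁻⁴ K⁻¹
0–200 m: 2.1 × 2.6×10⁻⁴ × 200 = 0.10920 m
200–650 m: 450 × 1.2 × 1.9×10⁻⁴ = 0.10260 m
Layer 3: 1.4×10⁻⁴ × 700 × 0.42 = 0.04116 m
Layer 4: 0.88×10⁻⁴ × 0.14 × 1100 = 0.013552 m
Δh = 0.10920 + 0.10260 + 0.04116 + 0.013552 = 0.266512 m ≈ 267 mm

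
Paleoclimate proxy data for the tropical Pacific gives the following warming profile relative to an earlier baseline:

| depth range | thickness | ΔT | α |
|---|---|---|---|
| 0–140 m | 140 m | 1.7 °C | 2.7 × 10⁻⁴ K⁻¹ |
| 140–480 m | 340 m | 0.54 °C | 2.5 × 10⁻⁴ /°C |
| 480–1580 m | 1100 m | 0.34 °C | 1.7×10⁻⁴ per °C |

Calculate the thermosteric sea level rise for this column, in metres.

Δh = 0.17 m

0–140 m: 140 × 2.7×10⁻⁴ × 1.7 = 0.06426 m
340 × 2.5×10⁻⁴ × 0.54 = 0.04590 m
0.34 × 1100 × 1.7×10⁻⁴ = 0.06358 m
Δh = 0.06426 + 0.04590 + 0.06358 = 0.17374 m ≈ 0.17 m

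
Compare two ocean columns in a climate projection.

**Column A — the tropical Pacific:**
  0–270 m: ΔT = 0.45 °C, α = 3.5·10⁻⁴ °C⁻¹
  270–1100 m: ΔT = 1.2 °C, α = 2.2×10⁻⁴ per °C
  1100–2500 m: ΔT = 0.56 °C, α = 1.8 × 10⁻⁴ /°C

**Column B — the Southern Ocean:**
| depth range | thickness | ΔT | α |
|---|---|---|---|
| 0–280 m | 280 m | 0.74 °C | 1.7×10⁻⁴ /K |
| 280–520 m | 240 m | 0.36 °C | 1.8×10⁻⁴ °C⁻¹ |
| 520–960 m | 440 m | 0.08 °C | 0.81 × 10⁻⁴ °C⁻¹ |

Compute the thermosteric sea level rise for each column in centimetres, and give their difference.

Δh_A ≈ 40.3 cm, Δh_B ≈ 5.36 cm; difference ≈ 34.9 cm

A 270 × 0.45 × 3.5×10⁻⁴ = 0.042525 m
A 1.2 × 2.2×10⁻⁴ × 830 = 0.21912 m
A 0.56 × 1.8×10⁻⁴ × 1400 = 0.14112 m
A total: 0.402765 m
B 0–280 m: 0.74 × 1.7×10⁻⁴ × 280 = 0.035224 m
B 1.8×10⁻⁴ × 240 × 0.36 = 0.015552 m
B 520–960 m: 440 × 0.08 × 0.81×10⁻⁴ = 0.0028512 m
B total: 0.0536272 m
Difference: 0.402765 − 0.0536272 = 0.3491378 m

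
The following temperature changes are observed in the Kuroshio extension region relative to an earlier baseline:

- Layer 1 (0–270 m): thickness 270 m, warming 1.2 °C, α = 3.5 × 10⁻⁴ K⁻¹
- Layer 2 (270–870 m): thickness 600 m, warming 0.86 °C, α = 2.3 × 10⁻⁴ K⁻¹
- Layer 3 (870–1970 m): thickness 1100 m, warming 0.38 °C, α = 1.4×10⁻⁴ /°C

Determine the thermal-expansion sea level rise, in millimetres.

291 mm

0–270 m: 3.5×10⁻⁴ × 270 × 1.2 = 0.11340 m
Layer 2: 0.86 × 600 × 2.3×10⁻⁴ = 0.11868 m
Layer 3: 0.38 × 1.4×10⁻⁴ × 1100 = 0.05852 m
Δh = 0.11340 + 0.11868 + 0.05852 = 0.29060 m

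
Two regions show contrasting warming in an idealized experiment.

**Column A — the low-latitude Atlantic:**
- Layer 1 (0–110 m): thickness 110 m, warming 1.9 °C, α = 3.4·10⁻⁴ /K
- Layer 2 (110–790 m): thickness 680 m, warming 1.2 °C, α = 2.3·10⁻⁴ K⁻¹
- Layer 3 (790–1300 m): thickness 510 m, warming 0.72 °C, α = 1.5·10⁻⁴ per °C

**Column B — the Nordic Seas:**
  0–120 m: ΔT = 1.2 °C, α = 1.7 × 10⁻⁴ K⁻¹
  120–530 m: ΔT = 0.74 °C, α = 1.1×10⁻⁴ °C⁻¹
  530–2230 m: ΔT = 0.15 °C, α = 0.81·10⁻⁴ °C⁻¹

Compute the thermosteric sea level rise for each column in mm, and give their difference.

A Layer 1: 110 × 1.9 × 3.4×10⁻⁴ = 0.07106 m
A Layer 2: 1.2 × 680 × 2.3×10⁻⁴ = 0.18768 m
A 790–1300 m: 0.72 × 510 × 1.5×10⁻⁴ = 0.05508 m
A total: 0.31382 m
B 0–120 m: 1.7×10⁻⁴ × 1.2 × 120 = 0.02448 m
B 1.1×10⁻⁴ × 0.74 × 410 = 0.033374 m
B 530–2230 m: 0.81×10⁻⁴ × 1700 × 0.15 = 0.020655 m
B total: 0.078509 m
Difference: 0.31382 − 0.078509 = 0.235311 m

A: 314 mm; B: 78.5 mm; difference 235 mm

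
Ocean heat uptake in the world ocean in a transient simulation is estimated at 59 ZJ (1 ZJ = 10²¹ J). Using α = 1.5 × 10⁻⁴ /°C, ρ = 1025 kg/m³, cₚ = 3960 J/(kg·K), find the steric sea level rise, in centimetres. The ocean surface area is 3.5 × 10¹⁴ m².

Per unit area: Q = 59×10²¹ / (3.5×10¹⁴) ≈ 1.686×10⁸ J/m²
Δh = αQ/(ρcₚ) = 1.5×10⁻⁴ × 1.686×10⁸ / (1025 × 3960) ≈ 0.0062306 m

Δh ≈ 0.623 cm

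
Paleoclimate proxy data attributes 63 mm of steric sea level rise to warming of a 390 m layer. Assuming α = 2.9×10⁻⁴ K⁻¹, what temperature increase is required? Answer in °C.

0.56 °C

ΔT = Δh/(αH) = 0.063 / (2.9×10⁻⁴ × 390) ≈ 0.5570 °C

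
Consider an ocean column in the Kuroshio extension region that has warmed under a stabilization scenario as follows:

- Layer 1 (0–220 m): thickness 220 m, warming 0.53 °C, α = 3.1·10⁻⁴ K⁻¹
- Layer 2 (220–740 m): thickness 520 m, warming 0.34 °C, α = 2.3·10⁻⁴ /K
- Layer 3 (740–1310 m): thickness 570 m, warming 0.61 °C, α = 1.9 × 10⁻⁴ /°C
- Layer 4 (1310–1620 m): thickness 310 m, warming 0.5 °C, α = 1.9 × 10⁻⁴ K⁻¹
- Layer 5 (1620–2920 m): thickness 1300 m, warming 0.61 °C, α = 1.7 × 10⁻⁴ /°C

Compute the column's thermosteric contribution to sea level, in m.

Δh ≈ 0.31 m

0–220 m: 220 × 0.53 × 3.1×10⁻⁴ = 0.036146 m
220–740 m: 2.3×10⁻⁴ × 0.34 × 520 = 0.040664 m
1.9×10⁻⁴ × 570 × 0.61 = 0.066063 m
0.5 × 1.9×10⁻⁴ × 310 = 0.02945 m
0.61 × 1300 × 1.7×10⁻⁴ = 0.13481 m
Δh = 0.036146 + 0.040664 + 0.066063 + 0.02945 + 0.13481 = 0.307133 m ≈ 0.31 m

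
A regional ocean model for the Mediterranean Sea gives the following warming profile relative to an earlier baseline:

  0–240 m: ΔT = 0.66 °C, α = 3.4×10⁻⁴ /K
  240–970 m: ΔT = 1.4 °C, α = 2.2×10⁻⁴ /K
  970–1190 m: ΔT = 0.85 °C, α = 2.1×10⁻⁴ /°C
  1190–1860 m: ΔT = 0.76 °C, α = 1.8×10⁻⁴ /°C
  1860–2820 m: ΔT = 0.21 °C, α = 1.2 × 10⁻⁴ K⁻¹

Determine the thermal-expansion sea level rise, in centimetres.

43 cm

Layer 1: 240 × 0.66 × 3.4×10⁻⁴ = 0.053856 m
730 × 1.4 × 2.2×10⁻⁴ = 0.22484 m
970–1190 m: 220 × 2.1×10⁻⁴ × 0.85 = 0.03927 m
1190–1860 m: 0.76 × 1.8×10⁻⁴ × 670 = 0.091656 m
1.2×10⁻⁴ × 0.21 × 960 = 0.024192 m
Δh = 0.053856 + 0.22484 + 0.03927 + 0.091656 + 0.024192 = 0.433814 m ≈ 43 cm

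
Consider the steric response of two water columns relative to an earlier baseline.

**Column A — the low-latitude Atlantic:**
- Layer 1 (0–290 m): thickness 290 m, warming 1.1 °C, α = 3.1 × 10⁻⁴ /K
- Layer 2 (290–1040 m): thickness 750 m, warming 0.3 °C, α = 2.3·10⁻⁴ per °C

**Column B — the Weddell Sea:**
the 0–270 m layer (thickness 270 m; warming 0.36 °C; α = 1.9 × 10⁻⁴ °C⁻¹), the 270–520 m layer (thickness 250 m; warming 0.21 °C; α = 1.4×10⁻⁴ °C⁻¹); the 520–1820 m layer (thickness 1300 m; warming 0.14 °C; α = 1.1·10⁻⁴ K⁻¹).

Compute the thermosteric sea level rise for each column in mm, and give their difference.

A 0–290 m: 290 × 3.1×10⁻⁴ × 1.1 = 0.09889 m
A 290–1040 m: 2.3×10⁻⁴ × 0.3 × 750 = 0.05175 m
A total: 0.15064 m
B 0.36 × 270 × 1.9×10⁻⁴ = 0.018468 m
B 0.21 × 250 × 1.4×10⁻⁴ = 0.00735 m
B Layer 3: 1300 × 0.14 × 1.1×10⁻⁴ = 0.02002 m
B total: 0.045838 m
Difference: 0.15064 − 0.045838 = 0.104802 m

A: 151 mm; B: 45.8 mm; difference 105 mm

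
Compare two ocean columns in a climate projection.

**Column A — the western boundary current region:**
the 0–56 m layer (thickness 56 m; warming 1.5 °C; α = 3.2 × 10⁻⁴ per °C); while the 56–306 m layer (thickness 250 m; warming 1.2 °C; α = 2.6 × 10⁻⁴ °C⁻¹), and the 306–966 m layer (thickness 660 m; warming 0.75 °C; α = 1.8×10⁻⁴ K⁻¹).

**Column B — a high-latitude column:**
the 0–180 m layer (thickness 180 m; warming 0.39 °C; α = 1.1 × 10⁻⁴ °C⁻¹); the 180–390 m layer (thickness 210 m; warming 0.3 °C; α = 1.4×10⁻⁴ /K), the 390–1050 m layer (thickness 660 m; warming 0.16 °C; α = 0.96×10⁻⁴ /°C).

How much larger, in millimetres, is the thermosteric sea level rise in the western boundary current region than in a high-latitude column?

Δh_A − Δh_B ≈ 170 mm

A 56 × 1.5 × 3.2×10⁻⁴ = 0.02688 m
A 2.6×10⁻⁴ × 250 × 1.2 = 0.07800 m
A 660 × 0.75 × 1.8×10⁻⁴ = 0.08910 m
A total: 0.19398 m
B 0–180 m: 0.39 × 180 × 1.1×10⁻⁴ = 0.007722 m
B Layer 2: 0.3 × 1.4×10⁻⁴ × 210 = 0.00882 m
B 390–1050 m: 0.96×10⁻⁴ × 660 × 0.16 = 0.0101376 m
B total: 0.0266796 m
Difference: 0.19398 − 0.0266796 = 0.1673004 m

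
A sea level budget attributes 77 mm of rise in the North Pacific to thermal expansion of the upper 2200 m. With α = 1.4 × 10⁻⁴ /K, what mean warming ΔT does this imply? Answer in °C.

ΔT = Δh/(αH) = 0.077 / (1.4×10⁻⁴ × 2200) = 0.2500 °C

ΔT ≈ 0.250 °C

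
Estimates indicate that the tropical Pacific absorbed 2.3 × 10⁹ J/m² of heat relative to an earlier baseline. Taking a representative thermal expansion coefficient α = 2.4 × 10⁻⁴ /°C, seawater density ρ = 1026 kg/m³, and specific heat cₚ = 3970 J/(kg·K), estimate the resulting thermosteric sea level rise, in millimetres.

Δh = αQ/(ρcₚ) = 2.4×10⁻⁴ × 2.3×10⁹ / (1026 × 3970) ≈ 0.13552 m

136 mm of thermosteric rise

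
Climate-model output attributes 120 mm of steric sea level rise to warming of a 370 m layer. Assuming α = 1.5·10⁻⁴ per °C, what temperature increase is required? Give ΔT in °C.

ΔT = Δh/(αH) = 0.12 / (1.5×10⁻⁴ × 370) ≈ 2.162 °C

about 2.16 °C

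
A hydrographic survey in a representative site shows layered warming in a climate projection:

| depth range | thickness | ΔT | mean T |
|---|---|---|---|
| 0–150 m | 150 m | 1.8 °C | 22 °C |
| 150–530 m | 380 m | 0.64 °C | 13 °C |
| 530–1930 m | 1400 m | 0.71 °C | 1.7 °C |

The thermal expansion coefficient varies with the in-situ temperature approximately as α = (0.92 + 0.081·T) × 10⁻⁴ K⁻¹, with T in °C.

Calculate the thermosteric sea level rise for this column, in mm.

226 mm

Layer 1: α = (0.92 + 0.081×22)×10⁻⁴ = 2.702×10⁻⁴ K⁻¹
Layer 2: α = (0.92 + 0.081×13)×10⁻⁴ = 1.973×10⁻⁴ K⁻¹
Layer 3: α = (0.92 + 0.081×1.7)×10⁻⁴ = 1.0577×10⁻⁴ K⁻¹
Layer 1: 150 × 1.8 × 2.702×10⁻⁴ = 0.072954 m
Layer 2: 1.973×10⁻⁴ × 0.64 × 380 = 0.04798336 m
0.71 × 1400 × 1.0577×10⁻⁴ = 0.10513538 m
Δh = 0.072954 + 0.04798336 + 0.10513538 = 0.22607274 m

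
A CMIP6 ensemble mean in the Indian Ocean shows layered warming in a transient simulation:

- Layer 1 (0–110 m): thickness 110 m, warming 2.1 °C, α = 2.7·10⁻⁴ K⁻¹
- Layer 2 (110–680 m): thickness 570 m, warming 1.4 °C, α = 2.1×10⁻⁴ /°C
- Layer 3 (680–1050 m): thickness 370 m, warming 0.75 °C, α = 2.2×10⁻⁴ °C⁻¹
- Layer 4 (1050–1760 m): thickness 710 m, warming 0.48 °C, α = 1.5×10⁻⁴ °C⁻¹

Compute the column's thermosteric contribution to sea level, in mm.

340 mm of thermosteric rise

0–110 m: 2.7×10⁻⁴ × 2.1 × 110 = 0.06237 m
2.1×10⁻⁴ × 1.4 × 570 = 0.16758 m
2.2×10⁻⁴ × 370 × 0.75 = 0.06105 m
0.48 × 1.5×10⁻⁴ × 710 = 0.05112 m
Δh = 0.06237 + 0.16758 + 0.06105 + 0.05112 = 0.34212 m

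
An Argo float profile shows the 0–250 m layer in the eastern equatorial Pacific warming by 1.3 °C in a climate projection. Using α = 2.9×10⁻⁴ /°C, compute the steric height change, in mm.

Δh = αΔT·H = 2.9×10⁻⁴ × 1.3 × 250 = 0.09425 m

94 mm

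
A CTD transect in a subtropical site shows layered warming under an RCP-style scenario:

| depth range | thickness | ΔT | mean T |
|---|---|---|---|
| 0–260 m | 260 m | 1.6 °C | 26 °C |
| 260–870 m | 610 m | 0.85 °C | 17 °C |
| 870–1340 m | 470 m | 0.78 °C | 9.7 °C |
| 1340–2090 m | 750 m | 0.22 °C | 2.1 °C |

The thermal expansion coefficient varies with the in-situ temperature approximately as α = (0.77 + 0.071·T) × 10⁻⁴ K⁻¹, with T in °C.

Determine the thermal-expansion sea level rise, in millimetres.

Δh = 280 mm

Layer 1: α = (0.77 + 0.071×26)×10⁻⁴ = 2.616×10⁻⁴ K⁻¹
Layer 2: α = (0.77 + 0.071×17)×10⁻⁴ = 1.977×10⁻⁴ K⁻¹
Layer 3: α = (0.77 + 0.071×9.7)×10⁻⁴ = 1.4587×10⁻⁴ K⁻¹
Layer 4: α = (0.77 + 0.071×2.1)×10⁻⁴ = 0.9191×10⁻⁴ K⁻¹
Layer 1: 1.6 × 2.616×10⁻⁴ × 260 = 0.1088256 m
610 × 1.977×10⁻⁴ × 0.85 = 0.10250745 m
0.78 × 470 × 1.4587×10⁻⁴ = 0.053475942 m
1340–2090 m: 750 × 0.9191×10⁻⁴ × 0.22 = 0.01516515 m
Δh = 0.1088256 + 0.10250745 + 0.053475942 + 0.01516515 = 0.279974142 m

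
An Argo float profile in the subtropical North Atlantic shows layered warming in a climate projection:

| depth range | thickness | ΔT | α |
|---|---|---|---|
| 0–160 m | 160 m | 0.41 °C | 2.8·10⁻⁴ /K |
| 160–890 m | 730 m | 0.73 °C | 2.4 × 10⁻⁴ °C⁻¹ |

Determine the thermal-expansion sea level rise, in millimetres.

0–160 m: 160 × 0.41 × 2.8×10⁻⁴ = 0.018368 m
160–890 m: 2.4×10⁻⁴ × 730 × 0.73 = 0.127896 m
Δh = 0.018368 + 0.127896 = 0.146264 m

about 146 mm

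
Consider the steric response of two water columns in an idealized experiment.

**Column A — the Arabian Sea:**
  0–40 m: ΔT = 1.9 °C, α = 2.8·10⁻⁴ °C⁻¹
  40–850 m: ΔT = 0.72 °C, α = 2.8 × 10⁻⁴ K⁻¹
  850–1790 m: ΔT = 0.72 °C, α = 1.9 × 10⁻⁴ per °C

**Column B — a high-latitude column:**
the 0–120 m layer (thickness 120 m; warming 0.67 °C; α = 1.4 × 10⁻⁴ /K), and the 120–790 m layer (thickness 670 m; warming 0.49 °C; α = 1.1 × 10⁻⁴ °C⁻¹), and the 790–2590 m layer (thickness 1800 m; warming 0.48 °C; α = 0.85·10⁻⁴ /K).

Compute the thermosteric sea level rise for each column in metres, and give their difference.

A 0–40 m: 40 × 1.9 × 2.8×10⁻⁴ = 0.02128 m
A 0.72 × 810 × 2.8×10⁻⁴ = 0.163296 m
A Layer 3: 940 × 0.72 × 1.9×10⁻⁴ = 0.128592 m
A total: 0.313168 m
B 0–120 m: 1.4×10⁻⁴ × 120 × 0.67 = 0.011256 m
B 120–790 m: 0.49 × 1.1×10⁻⁴ × 670 = 0.036113 m
B 790–2590 m: 1800 × 0.48 × 0.85×10⁻⁴ = 0.07344 m
B total: 0.120809 m
Difference: 0.313168 − 0.120809 = 0.192359 m

A: 0.31 m; B: 0.12 m; difference 0.19 m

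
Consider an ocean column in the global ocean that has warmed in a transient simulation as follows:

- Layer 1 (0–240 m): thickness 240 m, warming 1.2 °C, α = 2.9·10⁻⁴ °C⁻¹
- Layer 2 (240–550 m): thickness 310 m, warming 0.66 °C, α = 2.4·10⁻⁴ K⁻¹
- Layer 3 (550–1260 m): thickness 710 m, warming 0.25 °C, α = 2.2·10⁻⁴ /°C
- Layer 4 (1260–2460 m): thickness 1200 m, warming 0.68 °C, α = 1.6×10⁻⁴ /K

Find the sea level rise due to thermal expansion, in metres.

2.9×10⁻⁴ × 1.2 × 240 = 0.08352 m
240–550 m: 0.66 × 310 × 2.4×10⁻⁴ = 0.049104 m
550–1260 m: 710 × 0.25 × 2.2×10⁻⁴ = 0.03905 m
1200 × 1.6×10⁻⁴ × 0.68 = 0.13056 m
Δh = 0.08352 + 0.049104 + 0.03905 + 0.13056 = 0.302234 m

Δh ≈ 0.30 m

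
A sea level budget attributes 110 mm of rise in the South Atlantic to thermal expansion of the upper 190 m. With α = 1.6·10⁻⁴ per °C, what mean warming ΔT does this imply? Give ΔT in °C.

ΔT ≈ 3.62 °C

ΔT = Δh/(αH) = 0.11 / (1.6×10⁻⁴ × 190) ≈ 3.618 °C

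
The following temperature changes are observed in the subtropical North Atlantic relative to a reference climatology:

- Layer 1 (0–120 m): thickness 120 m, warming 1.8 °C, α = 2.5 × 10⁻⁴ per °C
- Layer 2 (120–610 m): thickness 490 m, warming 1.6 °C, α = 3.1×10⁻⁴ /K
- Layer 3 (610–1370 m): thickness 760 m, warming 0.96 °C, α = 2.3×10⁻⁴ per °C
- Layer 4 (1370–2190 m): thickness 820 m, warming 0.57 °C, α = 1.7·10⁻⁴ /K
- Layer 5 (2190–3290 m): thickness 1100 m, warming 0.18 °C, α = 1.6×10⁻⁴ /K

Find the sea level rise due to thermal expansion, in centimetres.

Δh ≈ 57.6 cm

2.5×10⁻⁴ × 1.8 × 120 = 0.05400 m
120–610 m: 3.1×10⁻⁴ × 490 × 1.6 = 0.24304 m
610–1370 m: 0.96 × 2.3×10⁻⁴ × 760 = 0.167808 m
Layer 4: 820 × 0.57 × 1.7×10⁻⁴ = 0.079458 m
Layer 5: 0.18 × 1100 × 1.6×10⁻⁴ = 0.03168 m
Δh = 0.05400 + 0.24304 + 0.167808 + 0.079458 + 0.03168 = 0.575986 m ≈ 57.6 cm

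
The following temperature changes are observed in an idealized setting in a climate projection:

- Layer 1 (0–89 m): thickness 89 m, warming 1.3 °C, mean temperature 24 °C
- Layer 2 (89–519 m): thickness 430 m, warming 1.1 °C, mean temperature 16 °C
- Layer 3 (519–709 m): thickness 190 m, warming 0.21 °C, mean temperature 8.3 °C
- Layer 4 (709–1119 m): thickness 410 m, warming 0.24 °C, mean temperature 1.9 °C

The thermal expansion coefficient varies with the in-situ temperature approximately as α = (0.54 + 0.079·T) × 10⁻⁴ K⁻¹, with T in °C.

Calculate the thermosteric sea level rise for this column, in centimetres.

Δh = 12.5 cm

Layer 1: α = (0.54 + 0.079×24)×10⁻⁴ = 2.436×10⁻⁴ K⁻¹
Layer 2: α = (0.54 + 0.079×16)×10⁻⁴ = 1.804×10⁻⁴ K⁻¹
Layer 3: α = (0.54 + 0.079×8.3)×10⁻⁴ = 1.1957×10⁻⁴ K⁻¹
Layer 4: α = (0.54 + 0.079×1.9)×10⁻⁴ = 0.6901×10⁻⁴ K⁻¹
Layer 1: 89 × 2.436×10⁻⁴ × 1.3 = 0.02818452 m
Layer 2: 430 × 1.1 × 1.804×10⁻⁴ = 0.0853292 m
1.1957×10⁻⁴ × 190 × 0.21 = 0.004770843 m
Layer 4: 410 × 0.6901×10⁻⁴ × 0.24 = 0.006790584 m
Δh = 0.02818452 + 0.0853292 + 0.004770843 + 0.006790584 = 0.125075147 m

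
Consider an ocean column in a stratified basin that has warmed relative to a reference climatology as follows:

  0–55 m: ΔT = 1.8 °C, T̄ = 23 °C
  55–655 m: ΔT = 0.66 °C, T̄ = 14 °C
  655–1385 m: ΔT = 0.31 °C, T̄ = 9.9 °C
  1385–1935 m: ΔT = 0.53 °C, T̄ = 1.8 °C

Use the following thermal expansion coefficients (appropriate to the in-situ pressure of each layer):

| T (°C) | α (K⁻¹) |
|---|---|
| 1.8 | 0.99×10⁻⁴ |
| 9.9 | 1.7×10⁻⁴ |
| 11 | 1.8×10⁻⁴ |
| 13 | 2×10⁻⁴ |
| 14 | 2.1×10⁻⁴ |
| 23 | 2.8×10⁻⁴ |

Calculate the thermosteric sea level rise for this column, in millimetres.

about 180 mm

Layer 1 at 23 °C → α = 2.8×10⁻⁴ K⁻¹
Layer 2 at 14 °C → α = 2.1×10⁻⁴ K⁻¹
Layer 3 at 9.9 °C → α = 1.7×10⁻⁴ K⁻¹
Layer 4 at 1.8 °C → α = 0.99×10⁻⁴ K⁻¹
0–55 m: 1.8 × 55 × 2.8×10⁻⁴ = 0.02772 m
55–655 m: 0.66 × 600 × 2.1×10⁻⁴ = 0.08316 m
Layer 3: 0.31 × 730 × 1.7×10⁻⁴ = 0.038471 m
1385–1935 m: 550 × 0.53 × 0.99×10⁻⁴ = 0.0288585 m
Δh = 0.02772 + 0.08316 + 0.038471 + 0.0288585 = 0.1782095 m ≈ 180 mm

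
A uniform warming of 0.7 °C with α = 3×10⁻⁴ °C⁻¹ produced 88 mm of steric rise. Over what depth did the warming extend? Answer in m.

H = Δh/(αΔT) = 0.088 / (3×10⁻⁴ × 0.7) ≈ 419.0 m

420 m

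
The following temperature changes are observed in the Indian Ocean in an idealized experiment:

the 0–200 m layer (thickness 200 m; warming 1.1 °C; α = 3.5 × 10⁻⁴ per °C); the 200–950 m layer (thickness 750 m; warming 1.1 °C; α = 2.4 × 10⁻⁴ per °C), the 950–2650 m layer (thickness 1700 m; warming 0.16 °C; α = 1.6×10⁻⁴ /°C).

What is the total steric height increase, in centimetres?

31.9 cm

Layer 1: 3.5×10⁻⁴ × 1.1 × 200 = 0.07700 m
2.4×10⁻⁴ × 750 × 1.1 = 0.19800 m
950–2650 m: 1700 × 1.6×10⁻⁴ × 0.16 = 0.04352 m
Δh = 0.07700 + 0.19800 + 0.04352 = 0.31852 m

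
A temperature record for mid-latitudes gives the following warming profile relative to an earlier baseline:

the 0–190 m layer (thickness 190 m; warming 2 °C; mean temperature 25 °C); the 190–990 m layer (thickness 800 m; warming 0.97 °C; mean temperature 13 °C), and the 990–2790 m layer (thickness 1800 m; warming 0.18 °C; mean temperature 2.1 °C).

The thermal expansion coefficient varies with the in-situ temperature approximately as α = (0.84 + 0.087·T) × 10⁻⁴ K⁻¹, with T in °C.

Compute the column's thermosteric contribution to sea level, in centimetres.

30.1 cm

Layer 1: α = (0.84 + 0.087×25)×10⁻⁴ = 3.015×10⁻⁴ K⁻¹
Layer 2: α = (0.84 + 0.087×13)×10⁻⁴ = 1.971×10⁻⁴ K⁻¹
Layer 3: α = (0.84 + 0.087×2.1)×10⁻⁴ = 1.0227×10⁻⁴ K⁻¹
Layer 1: 3.015×10⁻⁴ × 190 × 2 = 0.11457 m
190–990 m: 1.971×10⁻⁴ × 800 × 0.97 = 0.1529496 m
990–2790 m: 0.18 × 1800 × 1.0227×10⁻⁴ = 0.03313548 m
Δh = 0.11457 + 0.1529496 + 0.03313548 = 0.30065508 m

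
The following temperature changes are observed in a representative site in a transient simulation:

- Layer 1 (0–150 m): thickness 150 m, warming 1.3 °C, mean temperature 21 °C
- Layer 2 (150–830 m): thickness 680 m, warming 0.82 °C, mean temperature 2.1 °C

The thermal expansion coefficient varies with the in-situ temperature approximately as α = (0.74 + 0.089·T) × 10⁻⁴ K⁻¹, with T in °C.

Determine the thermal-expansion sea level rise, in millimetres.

Δh = 103 mm

Layer 1: α = (0.74 + 0.089×21)×10⁻⁴ = 2.609×10⁻⁴ K⁻¹
Layer 2: α = (0.74 + 0.089×2.1)×10⁻⁴ = 0.9269×10⁻⁴ K⁻¹
0–150 m: 2.609×10⁻⁴ × 150 × 1.3 = 0.0508755 m
Layer 2: 0.82 × 680 × 0.9269×10⁻⁴ = 0.051683944 m
Δh = 0.0508755 + 0.051683944 = 0.102559444 m ≈ 103 mm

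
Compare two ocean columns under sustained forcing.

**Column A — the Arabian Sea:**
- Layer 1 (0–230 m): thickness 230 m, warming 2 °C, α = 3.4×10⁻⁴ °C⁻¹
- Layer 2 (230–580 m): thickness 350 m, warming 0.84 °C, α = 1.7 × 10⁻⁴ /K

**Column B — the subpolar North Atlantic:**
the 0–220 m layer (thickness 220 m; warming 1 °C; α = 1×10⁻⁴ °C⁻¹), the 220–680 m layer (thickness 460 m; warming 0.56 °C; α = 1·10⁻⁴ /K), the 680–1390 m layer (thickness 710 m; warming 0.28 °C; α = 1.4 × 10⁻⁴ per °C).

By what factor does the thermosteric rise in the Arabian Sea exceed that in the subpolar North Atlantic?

A 0–230 m: 3.4×10⁻⁴ × 2 × 230 = 0.15640 m
A Layer 2: 350 × 0.84 × 1.7×10⁻⁴ = 0.04998 m
A total: 0.20638 m
B 1×10⁻⁴ × 220 × 1 = 0.02200 m
B 220–680 m: 460 × 1×10⁻⁴ × 0.56 = 0.02576 m
B Layer 3: 0.28 × 1.4×10⁻⁴ × 710 = 0.027832 m
B total: 0.075592 m
Ratio: 0.20638 / 0.075592 ≈ 2.730

≈ 2.7×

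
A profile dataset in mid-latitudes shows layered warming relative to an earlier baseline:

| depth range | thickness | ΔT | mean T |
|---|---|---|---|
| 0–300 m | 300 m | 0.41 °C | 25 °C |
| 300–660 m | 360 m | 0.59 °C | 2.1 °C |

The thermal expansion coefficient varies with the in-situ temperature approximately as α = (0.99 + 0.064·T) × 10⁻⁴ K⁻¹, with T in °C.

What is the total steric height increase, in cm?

Layer 1: α = (0.99 + 0.064×25)×10⁻⁴ = 2.59×10⁻⁴ K⁻¹
Layer 2: α = (0.99 + 0.064×2.1)×10⁻⁴ = 1.1244×10⁻⁴ K⁻¹
0–300 m: 300 × 0.41 × 2.59×10⁻⁴ = 0.031857 m
Layer 2: 1.1244×10⁻⁴ × 0.59 × 360 = 0.023882256 m
Δh = 0.031857 + 0.023882256 = 0.055739256 m

Δh ≈ 5.57 cm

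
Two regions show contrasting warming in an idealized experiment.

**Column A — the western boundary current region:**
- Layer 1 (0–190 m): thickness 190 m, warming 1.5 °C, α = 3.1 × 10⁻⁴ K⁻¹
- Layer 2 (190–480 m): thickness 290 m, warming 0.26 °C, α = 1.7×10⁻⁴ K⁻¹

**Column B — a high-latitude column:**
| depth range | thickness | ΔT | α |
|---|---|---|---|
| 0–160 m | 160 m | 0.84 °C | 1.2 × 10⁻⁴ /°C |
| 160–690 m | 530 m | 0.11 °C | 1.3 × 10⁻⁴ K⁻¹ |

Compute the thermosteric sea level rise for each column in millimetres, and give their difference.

Δh_A ≈ 101 mm, Δh_B ≈ 23.7 mm; difference ≈ 77.5 mm

A 1.5 × 3.1×10⁻⁴ × 190 = 0.08835 m
A Layer 2: 1.7×10⁻⁴ × 0.26 × 290 = 0.012818 m
A total: 0.101168 m
B 0–160 m: 160 × 0.84 × 1.2×10⁻⁴ = 0.016128 m
B 160–690 m: 0.11 × 1.3×10⁻⁴ × 530 = 0.007579 m
B total: 0.023707 m
Difference: 0.101168 − 0.023707 = 0.077461 m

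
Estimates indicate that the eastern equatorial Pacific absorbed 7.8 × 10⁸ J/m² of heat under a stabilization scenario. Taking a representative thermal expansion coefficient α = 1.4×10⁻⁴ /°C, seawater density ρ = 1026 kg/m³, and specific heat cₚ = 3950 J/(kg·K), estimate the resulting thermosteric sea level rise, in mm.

about 26.9 mm

Δh = αQ/(ρcₚ) = 1.4×10⁻⁴ × 7.8×10⁸ / (1026 × 3950) ≈ 0.026945 m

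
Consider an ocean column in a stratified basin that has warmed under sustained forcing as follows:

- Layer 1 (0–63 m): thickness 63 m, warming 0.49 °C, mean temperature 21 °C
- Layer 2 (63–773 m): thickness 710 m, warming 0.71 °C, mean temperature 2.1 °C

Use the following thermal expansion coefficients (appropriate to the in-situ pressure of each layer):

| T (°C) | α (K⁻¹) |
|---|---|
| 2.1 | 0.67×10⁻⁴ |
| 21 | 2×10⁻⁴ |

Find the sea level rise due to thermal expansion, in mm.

Δh ≈ 40 mm

Layer 1 at 21 °C → α = 2×10⁻⁴ K⁻¹
Layer 2 at 2.1 °C → α = 0.67×10⁻⁴ K⁻¹
Layer 1: 2×10⁻⁴ × 63 × 0.49 = 0.006174 m
Layer 2: 0.71 × 0.67×10⁻⁴ × 710 = 0.0337747 m
Δh = 0.006174 + 0.0337747 = 0.0399487 m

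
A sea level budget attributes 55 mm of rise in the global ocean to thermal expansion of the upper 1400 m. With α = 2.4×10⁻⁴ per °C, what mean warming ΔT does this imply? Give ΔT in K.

ΔT ≈ 0.16 K

ΔT = Δh/(αH) = 0.055 / (2.4×10⁻⁴ × 1400) ≈ 0.1637 K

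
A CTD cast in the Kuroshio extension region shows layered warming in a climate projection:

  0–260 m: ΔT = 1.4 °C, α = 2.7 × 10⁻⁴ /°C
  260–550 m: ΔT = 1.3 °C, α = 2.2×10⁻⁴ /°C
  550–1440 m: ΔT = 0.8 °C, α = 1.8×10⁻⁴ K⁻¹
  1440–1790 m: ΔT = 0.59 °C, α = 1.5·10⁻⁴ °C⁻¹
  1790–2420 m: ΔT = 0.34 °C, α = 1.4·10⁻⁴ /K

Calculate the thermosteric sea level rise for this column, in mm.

Layer 1: 260 × 1.4 × 2.7×10⁻⁴ = 0.09828 m
Layer 2: 1.3 × 290 × 2.2×10⁻⁴ = 0.08294 m
Layer 3: 0.8 × 1.8×10⁻⁴ × 890 = 0.12816 m
1440–1790 m: 1.5×10⁻⁴ × 0.59 × 350 = 0.030975 m
630 × 0.34 × 1.4×10⁻⁴ = 0.029988 m
Δh = 0.09828 + 0.08294 + 0.12816 + 0.030975 + 0.029988 = 0.370343 m

Δh = 370 mm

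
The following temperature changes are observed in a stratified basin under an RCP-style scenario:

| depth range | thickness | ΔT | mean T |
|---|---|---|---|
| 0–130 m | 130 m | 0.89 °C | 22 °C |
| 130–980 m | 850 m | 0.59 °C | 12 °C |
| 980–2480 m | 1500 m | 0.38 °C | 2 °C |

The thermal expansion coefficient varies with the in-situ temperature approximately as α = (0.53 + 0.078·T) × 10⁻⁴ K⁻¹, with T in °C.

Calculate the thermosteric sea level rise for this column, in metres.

Δh = 0.139 m

Layer 1: α = (0.53 + 0.078×22)×10⁻⁴ = 2.246×10⁻⁴ K⁻¹
Layer 2: α = (0.53 + 0.078×12)×10⁻⁴ = 1.466×10⁻⁴ K⁻¹
Layer 3: α = (0.53 + 0.078×2)×10⁻⁴ = 0.686×10⁻⁴ K⁻¹
0–130 m: 2.246×10⁻⁴ × 0.89 × 130 = 0.02598622 m
130–980 m: 850 × 0.59 × 1.466×10⁻⁴ = 0.0735199 m
0.686×10⁻⁴ × 1500 × 0.38 = 0.039102 m
Δh = 0.02598622 + 0.0735199 + 0.039102 = 0.13860812 m ≈ 0.139 m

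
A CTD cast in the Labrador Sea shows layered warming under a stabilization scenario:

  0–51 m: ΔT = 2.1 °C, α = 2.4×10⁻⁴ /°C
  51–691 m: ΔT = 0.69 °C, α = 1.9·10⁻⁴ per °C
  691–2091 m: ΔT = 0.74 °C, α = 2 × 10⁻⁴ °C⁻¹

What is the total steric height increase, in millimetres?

Layer 1: 51 × 2.1 × 2.4×10⁻⁴ = 0.025704 m
51–691 m: 640 × 0.69 × 1.9×10⁻⁴ = 0.083904 m
691–2091 m: 1400 × 0.74 × 2×10⁻⁴ = 0.20720 m
Δh = 0.025704 + 0.083904 + 0.20720 = 0.316808 m ≈ 317 mm

317 mm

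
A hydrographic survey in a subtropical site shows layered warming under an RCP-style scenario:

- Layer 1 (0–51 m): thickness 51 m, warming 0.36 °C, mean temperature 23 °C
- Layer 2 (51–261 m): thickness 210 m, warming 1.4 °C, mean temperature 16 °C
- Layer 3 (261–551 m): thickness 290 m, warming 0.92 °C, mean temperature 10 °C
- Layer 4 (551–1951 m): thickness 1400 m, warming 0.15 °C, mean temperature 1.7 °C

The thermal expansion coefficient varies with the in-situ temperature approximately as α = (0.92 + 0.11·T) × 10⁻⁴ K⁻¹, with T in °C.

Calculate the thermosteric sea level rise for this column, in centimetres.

Δh ≈ 16.2 cm

Layer 1: α = (0.92 + 0.11×23)×10⁻⁴ = 3.45×10⁻⁴ K⁻¹
Layer 2: α = (0.92 + 0.11×16)×10⁻⁴ = 2.68×10⁻⁴ K⁻¹
Layer 3: α = (0.92 + 0.11×10)×10⁻⁴ = 2.02×10⁻⁴ K⁻¹
Layer 4: α = (0.92 + 0.11×1.7)×10⁻⁴ = 1.107×10⁻⁴ K⁻¹
0.36 × 3.45×10⁻⁴ × 51 = 0.0063342 m
Layer 2: 210 × 1.4 × 2.68×10⁻⁴ = 0.078792 m
2.02×10⁻⁴ × 290 × 0.92 = 0.0538936 m
Layer 4: 1.107×10⁻⁴ × 0.15 × 1400 = 0.023247 m
Δh = 0.0063342 + 0.078792 + 0.0538936 + 0.023247 = 0.1622668 m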